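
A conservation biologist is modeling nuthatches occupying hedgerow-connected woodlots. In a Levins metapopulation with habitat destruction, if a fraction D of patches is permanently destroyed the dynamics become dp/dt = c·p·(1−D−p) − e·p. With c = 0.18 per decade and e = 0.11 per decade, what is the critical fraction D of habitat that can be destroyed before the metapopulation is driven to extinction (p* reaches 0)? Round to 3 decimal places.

0.389

The nontrivial equilibrium is p* = (1−D) − e/c; extinction occurs when this hits zero.
So D_crit = 1 − e/c = 1 − 0.11/0.18 = 1 − 0.6111 = 0.3889.
This equals the undisturbed p*, a classic result of Lande's extension.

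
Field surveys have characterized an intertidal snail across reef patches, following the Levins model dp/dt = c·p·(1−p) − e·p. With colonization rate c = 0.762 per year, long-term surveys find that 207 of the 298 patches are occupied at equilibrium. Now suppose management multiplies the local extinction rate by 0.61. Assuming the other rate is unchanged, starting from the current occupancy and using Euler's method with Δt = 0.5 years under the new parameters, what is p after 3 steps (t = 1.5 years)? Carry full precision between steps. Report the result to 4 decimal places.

Observed p* = 207/298 = 0.69463.
Balance c(1−p*) = e gives e = 0.762×(1 − 0.69463) = 0.23269.
Starting from p₀ = 0.69463; update p ← p + (dp/dt)·Δt with the new parameters.
  1  |  dp/dt·Δt = +0.031519  |  p_1 = 0.726150
  2  |  dp/dt·Δt = +0.024229  |  p_2 = 0.750378
  3  |  dp/dt·Δt = +0.018110  |  p_3 = 0.768489

0.7685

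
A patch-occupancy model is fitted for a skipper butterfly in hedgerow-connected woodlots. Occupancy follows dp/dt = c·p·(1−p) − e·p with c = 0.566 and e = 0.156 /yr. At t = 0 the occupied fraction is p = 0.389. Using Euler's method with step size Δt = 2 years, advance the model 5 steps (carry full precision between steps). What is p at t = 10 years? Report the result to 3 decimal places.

Update rule: p ← p + [c·p·(1−p) − e·p]·Δt with Δt = 2.
t = 2: p = 0.38900 + (+0.14768) = 0.53668
t = 4: p = 0.53668 + (+0.11403) = 0.65072
t = 6: p = 0.65072 + (+0.05426) = 0.70498
t = 8: p = 0.70498 + (+0.01548) = 0.72046
t = 10: p = 0.72046 + (+0.00320) = 0.72366

0.724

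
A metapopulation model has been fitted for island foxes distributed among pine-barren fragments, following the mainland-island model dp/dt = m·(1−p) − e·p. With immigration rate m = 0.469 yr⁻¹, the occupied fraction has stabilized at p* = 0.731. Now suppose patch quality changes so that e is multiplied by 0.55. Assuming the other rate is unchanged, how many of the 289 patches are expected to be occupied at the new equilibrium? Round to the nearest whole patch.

Balance m(1−p*) = e·p* gives e = m(1−p*)/p* = 0.469×0.26900/0.73100 = 0.17259.
New p* = m/(m+e) = 0.46900/(0.46900+0.09492) = 0.83168.
Expected occupied = 289 × 0.83168 = 240.36 ≈ 240.

240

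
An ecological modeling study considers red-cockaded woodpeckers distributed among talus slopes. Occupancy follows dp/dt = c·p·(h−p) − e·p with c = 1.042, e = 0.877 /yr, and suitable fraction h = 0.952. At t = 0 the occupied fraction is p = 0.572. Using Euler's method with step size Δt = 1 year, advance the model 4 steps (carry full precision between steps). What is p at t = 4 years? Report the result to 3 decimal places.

Update rule: p ← p + [c·p·(h−p) − e·p]·Δt with Δt = 1.
step 1: Δp = -0.27515, p = 0.29685
step 2: Δp = -0.05769, p = 0.23916
step 3: Δp = -0.03210, p = 0.20706
step 4: Δp = -0.02087, p = 0.18619

0.186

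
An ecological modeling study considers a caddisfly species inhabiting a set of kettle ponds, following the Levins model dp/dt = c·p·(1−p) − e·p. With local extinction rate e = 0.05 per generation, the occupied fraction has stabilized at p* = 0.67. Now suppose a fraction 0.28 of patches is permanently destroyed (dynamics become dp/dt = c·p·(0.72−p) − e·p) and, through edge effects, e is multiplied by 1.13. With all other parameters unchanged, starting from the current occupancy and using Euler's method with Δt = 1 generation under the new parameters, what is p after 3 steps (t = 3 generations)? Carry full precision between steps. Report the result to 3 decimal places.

Balance c(1−p*) = e gives c = e/(1 − 0.67000) = 0.05/0.33000 = 0.15152.
Starting from p₀ = 0.67000; update p ← p + (dp/dt)·Δt with the new parameters.
t = 1: p = 0.67000 + (-0.03278) = 0.63722
t = 2: p = 0.63722 + (-0.02801) = 0.60921
t = 3: p = 0.60921 + (-0.02419) = 0.58502

0.585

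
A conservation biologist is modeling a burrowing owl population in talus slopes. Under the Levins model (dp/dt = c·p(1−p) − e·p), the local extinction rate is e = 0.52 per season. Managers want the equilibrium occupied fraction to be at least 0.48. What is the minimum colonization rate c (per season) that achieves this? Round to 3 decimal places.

p* = 1 − e/c ≥ 0.48 requires e/c ≤ 0.5200, i.e. c ≥ e/0.5200.
c_min = 0.52/0.5200 = 1.0000.

1.000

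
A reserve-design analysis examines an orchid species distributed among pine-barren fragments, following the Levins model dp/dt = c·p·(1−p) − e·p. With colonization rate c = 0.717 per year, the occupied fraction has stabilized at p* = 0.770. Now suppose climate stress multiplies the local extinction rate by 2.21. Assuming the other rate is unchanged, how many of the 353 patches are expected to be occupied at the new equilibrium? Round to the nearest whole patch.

174

Balance c(1−p*) = e gives e = 0.717×(1 − 0.77000) = 0.16491.
New p* = 1 − e/c = 1 − 0.36445/0.71700 = 0.49170.
Expected occupied = 353 × 0.49170 = 173.57 ≈ 174.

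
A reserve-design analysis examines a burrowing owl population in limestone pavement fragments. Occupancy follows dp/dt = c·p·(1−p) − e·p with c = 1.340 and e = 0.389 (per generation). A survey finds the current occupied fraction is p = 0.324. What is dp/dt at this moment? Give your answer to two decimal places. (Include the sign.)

0.17

Colonization term: c·p·(1−p) = 1.340×0.324×0.6760 = 0.29349.
Extinction term: e·p = 0.12604.
dp/dt = 0.29349 − 0.12604 = 0.16746.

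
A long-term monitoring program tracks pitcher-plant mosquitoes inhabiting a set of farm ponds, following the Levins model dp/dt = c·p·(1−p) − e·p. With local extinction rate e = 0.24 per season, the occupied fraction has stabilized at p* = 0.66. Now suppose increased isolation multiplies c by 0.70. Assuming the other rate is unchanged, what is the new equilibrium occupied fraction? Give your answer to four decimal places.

Balance c(1−p*) = e gives c = e/(1 − 0.66000) = 0.24/0.34000 = 0.70588.
New p* = 1 − e/c = 1 − 0.24000/0.49412 = 0.51429.

0.5143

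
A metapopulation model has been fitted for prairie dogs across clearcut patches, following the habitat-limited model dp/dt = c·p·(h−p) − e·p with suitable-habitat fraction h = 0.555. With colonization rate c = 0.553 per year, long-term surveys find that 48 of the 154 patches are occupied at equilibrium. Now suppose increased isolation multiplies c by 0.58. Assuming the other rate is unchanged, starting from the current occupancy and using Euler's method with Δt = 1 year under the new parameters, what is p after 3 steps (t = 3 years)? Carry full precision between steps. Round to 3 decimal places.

Observed p* = 48/154 = 0.31169.
Balance c(h−p*) = e gives e = 0.553×(0.555 − 0.31169) = 0.13455.
Starting from p₀ = 0.31169; update p ← p + (dp/dt)·Δt with the new parameters.
step 1: Δp = -0.01761, p = 0.29407
step 2: Δp = -0.01496, p = 0.27912
step 3: Δp = -0.01286, p = 0.26626

0.266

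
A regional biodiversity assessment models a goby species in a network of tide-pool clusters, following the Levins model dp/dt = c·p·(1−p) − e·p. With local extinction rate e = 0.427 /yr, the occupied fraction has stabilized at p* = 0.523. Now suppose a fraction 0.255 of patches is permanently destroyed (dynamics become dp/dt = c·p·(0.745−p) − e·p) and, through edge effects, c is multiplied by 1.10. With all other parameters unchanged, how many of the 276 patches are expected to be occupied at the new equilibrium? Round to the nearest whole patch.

Balance c(1−p*) = e gives c = e/(1 − 0.52300) = 0.427/0.47700 = 0.89518.
New p* = 0.745 − e/c = 0.745 − 0.42700/0.98470 = 0.31137.
Expected occupied = 276 × 0.31137 = 85.94 ≈ 86.

86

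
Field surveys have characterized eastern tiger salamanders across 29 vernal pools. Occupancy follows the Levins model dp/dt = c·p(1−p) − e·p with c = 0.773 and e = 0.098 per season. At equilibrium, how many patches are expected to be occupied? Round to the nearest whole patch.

p* = 1 − e/c = 1 − 0.098/0.773 = 0.8732.
Expected occupied patches = N × p* = 29 × 0.8732 = 25.32 ≈ 25.

25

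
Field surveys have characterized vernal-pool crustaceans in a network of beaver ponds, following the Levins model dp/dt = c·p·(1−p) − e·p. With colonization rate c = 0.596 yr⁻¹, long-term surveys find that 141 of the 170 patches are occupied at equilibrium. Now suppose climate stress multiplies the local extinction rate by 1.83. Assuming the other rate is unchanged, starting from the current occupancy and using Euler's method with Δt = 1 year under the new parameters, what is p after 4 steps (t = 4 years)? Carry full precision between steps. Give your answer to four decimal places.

Observed p* = 141/170 = 0.82941.
Balance c(1−p*) = e gives e = 0.596×(1 − 0.82941) = 0.10167.
Starting from p₀ = 0.82941; update p ← p + (dp/dt)·Δt with the new parameters.
t = 1: p = 0.82941 + (-0.06999) = 0.75942
t = 2: p = 0.75942 + (-0.03241) = 0.72701
t = 3: p = 0.72701 + (-0.01698) = 0.71003
t = 4: p = 0.71003 + (-0.00940) = 0.70063

0.7006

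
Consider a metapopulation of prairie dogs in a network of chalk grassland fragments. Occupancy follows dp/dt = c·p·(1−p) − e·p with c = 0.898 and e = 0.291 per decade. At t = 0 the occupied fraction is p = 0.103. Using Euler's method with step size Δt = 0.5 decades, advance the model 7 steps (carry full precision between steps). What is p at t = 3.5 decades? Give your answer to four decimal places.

0.3896

Update rule: p ← p + [c·p·(1−p) − e·p]·Δt with Δt = 0.5.
step 1: Δp = +0.02650, p = 0.12950
step 2: Δp = +0.03177, p = 0.16127
step 3: Δp = +0.03727, p = 0.19854
step 4: Δp = +0.04256, p = 0.24110
step 5: Δp = +0.04707, p = 0.28817
step 6: Δp = +0.05017, p = 0.33834
step 7: Δp = +0.05129, p = 0.38963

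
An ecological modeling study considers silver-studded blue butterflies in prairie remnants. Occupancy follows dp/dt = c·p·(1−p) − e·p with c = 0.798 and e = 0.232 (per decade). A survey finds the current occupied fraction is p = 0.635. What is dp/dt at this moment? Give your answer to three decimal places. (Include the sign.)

0.038

Colonization term: c·p·(1−p) = 0.798×0.635×0.3650 = 0.18496.
Extinction term: e·p = 0.14732.
dp/dt = 0.18496 − 0.14732 = 0.03764.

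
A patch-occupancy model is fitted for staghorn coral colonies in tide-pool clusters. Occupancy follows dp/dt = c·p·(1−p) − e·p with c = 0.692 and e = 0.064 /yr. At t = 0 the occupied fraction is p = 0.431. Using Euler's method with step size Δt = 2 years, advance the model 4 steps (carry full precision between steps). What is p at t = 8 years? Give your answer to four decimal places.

Update rule: p ← p + [c·p·(1−p) − e·p]·Δt with Δt = 2.
t = 2: p = 0.43100 + (+0.28424) = 0.71524
t = 4: p = 0.71524 + (+0.19033) = 0.90557
t = 6: p = 0.90557 + (+0.00243) = 0.90801
t = 8: p = 0.90801 + (-0.00062) = 0.90739

0.9074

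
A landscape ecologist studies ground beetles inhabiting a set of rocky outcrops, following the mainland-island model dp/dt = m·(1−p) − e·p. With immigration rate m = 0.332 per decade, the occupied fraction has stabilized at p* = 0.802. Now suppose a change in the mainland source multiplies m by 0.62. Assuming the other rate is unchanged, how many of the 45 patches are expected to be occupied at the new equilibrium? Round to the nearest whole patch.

32

Balance m(1−p*) = e·p* gives e = m(1−p*)/p* = 0.332×0.19800/0.80200 = 0.08197.
New p* = m/(m+e) = 0.20584/(0.20584+0.08197) = 0.71519.
Expected occupied = 45 × 0.71519 = 32.18 ≈ 32.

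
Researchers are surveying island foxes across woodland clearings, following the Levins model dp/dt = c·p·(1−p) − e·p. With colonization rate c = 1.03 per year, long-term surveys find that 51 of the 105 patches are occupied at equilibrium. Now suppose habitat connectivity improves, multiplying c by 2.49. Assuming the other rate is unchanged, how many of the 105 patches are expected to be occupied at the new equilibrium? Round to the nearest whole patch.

83

Observed p* = 51/105 = 0.48571.
Balance c(1−p*) = e gives e = 1.03×(1 − 0.48571) = 0.52972.
New p* = 1 − e/c = 1 − 0.52972/2.56470 = 0.79346.
Expected occupied = 105 × 0.79346 = 83.31 ≈ 83.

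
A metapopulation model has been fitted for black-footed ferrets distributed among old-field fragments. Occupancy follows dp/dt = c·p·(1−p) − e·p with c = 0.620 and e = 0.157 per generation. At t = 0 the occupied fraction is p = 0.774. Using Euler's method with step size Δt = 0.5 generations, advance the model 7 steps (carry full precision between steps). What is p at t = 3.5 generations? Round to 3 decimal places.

Update rule: p ← p + [c·p·(1−p) − e·p]·Δt with Δt = 0.5.
  1  |  dp/dt·Δt = -0.006533  |  p_1 = 0.767467
  2  |  dp/dt·Δt = -0.004923  |  p_2 = 0.762544
  3  |  dp/dt·Δt = -0.003728  |  p_3 = 0.758816
  4  |  dp/dt·Δt = -0.002833  |  p_4 = 0.755984
  5  |  dp/dt·Δt = -0.002158  |  p_5 = 0.753825
  6  |  dp/dt·Δt = -0.001648  |  p_6 = 0.752178
  7  |  dp/dt·Δt = -0.001260  |  p_7 = 0.750918

0.751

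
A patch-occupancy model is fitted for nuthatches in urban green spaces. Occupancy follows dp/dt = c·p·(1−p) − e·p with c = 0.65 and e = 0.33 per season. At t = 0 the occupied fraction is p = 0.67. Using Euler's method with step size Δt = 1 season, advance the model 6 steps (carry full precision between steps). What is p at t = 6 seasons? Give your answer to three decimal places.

0.504

Update rule: p ← p + [c·p·(1−p) − e·p]·Δt with Δt = 1.
step 1: Δp = -0.07739, p = 0.59262
step 2: Δp = -0.03864, p = 0.55398
step 3: Δp = -0.02221, p = 0.53177
step 4: Δp = -0.01364, p = 0.51813
step 5: Δp = -0.00870, p = 0.50943
step 6: Δp = -0.00567, p = 0.50376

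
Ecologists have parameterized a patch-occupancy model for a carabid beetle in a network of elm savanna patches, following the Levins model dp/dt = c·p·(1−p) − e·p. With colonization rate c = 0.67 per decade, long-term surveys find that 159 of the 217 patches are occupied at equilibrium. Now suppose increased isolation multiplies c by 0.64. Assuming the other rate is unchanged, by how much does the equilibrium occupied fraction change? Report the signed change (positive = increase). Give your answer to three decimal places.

Observed p* = 159/217 = 0.73272.
Balance c(1−p*) = e gives e = 0.67×(1 − 0.73272) = 0.17908.
New p* = 1 − e/c = 1 − 0.17908/0.42880 = 0.58237.
Δp* = 0.58237 − 0.73272 = -0.15035.

-0.150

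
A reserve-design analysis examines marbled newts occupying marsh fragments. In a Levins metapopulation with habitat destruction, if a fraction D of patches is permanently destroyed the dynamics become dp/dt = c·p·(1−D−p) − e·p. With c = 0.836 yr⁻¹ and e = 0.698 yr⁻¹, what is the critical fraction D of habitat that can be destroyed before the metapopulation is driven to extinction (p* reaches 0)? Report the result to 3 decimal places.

The nontrivial equilibrium is p* = (1−D) − e/c; extinction occurs when this hits zero.
So D_crit = 1 − e/c = 1 − 0.698/0.836 = 1 − 0.8349 = 0.1651.
Note this equals the original equilibrium occupancy — the Levins extinction-debt result.

0.165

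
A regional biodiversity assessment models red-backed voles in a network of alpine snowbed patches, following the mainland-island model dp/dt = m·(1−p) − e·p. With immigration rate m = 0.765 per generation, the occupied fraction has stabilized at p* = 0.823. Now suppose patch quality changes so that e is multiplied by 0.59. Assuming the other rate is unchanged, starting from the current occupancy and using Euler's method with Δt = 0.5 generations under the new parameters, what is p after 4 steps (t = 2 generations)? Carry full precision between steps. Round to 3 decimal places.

Balance m(1−p*) = e·p* gives e = m(1−p*)/p* = 0.765×0.17700/0.82300 = 0.16453.
Starting from p₀ = 0.82300; update p ← p + (dp/dt)·Δt with the new parameters.
step 1: Δp = +0.02776, p = 0.85076
step 2: Δp = +0.01579, p = 0.86655
step 3: Δp = +0.00899, p = 0.87554
step 4: Δp = +0.00511, p = 0.88065

0.881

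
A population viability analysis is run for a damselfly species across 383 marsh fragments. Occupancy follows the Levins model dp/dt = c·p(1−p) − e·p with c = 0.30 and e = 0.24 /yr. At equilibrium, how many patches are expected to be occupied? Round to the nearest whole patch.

77

p* = 1 − e/c = 1 − 0.24/0.30 = 0.2000.
Expected occupied patches = N × p* = 383 × 0.2000 = 76.60 ≈ 77.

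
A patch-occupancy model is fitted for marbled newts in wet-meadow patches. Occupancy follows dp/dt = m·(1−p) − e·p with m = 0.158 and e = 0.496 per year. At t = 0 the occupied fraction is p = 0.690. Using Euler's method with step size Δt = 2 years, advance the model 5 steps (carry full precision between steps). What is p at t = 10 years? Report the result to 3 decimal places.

Update rule: p ← p + [m·(1−p) − e·p]·Δt with Δt = 2.
p: 0.69000 → 0.10348  (Δp = -0.58652)
p: 0.10348 → 0.28413  (Δp = +0.18065)
p: 0.28413 → 0.22849  (Δp = -0.05564)
p: 0.22849 → 0.24563  (Δp = +0.01714)
p: 0.24563 → 0.24035  (Δp = -0.00528)

0.240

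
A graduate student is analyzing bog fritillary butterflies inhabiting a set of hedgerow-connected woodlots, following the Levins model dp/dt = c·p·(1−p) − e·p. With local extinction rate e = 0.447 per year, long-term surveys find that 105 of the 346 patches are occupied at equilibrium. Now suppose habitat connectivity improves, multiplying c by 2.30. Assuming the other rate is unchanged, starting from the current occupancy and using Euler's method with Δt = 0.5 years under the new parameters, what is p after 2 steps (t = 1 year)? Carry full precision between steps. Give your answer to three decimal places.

Observed p* = 105/346 = 0.30347.
Balance c(1−p*) = e gives c = e/(1 − 0.30347) = 0.447/0.69653 = 0.64175.
Starting from p₀ = 0.30347; update p ← p + (dp/dt)·Δt with the new parameters.
step 1: Δp = +0.08817, p = 0.39164
step 2: Δp = +0.08831, p = 0.47995

0.480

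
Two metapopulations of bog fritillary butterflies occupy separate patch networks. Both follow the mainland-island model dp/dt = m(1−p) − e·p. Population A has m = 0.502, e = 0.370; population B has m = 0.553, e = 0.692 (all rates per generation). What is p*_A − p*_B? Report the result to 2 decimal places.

0.13

A: p*_A = m/(m+e) = 0.502/0.8720 = 0.5757.
B: p*_B = 0.553/1.2450 = 0.4442.
p*_A − p*_B = 0.5757 − 0.4442 = 0.1315.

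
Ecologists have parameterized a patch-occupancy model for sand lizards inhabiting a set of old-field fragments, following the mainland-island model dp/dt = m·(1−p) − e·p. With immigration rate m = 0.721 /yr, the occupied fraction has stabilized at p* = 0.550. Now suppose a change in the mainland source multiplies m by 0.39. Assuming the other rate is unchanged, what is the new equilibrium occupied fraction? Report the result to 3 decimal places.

Balance m(1−p*) = e·p* gives e = m(1−p*)/p* = 0.721×0.45000/0.55000 = 0.58991.
New p* = m/(m+e) = 0.28119/(0.28119+0.58991) = 0.32280.

0.323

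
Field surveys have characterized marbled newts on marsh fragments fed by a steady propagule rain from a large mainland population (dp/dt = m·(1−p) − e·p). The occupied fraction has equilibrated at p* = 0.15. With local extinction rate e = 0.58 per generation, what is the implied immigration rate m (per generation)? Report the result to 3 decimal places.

0.102

At equilibrium m(1−p*) = e·p*, so m = e·p*/(1−p*).
m = 0.58 × 0.15 / 0.8500 = 0.0870/0.8500 = 0.1024.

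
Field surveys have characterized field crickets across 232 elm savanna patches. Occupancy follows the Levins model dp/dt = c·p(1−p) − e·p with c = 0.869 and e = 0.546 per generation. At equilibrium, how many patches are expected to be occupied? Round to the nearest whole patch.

86

p* = 1 − e/c = 1 − 0.546/0.869 = 0.3717.
Expected occupied patches = N × p* = 232 × 0.3717 = 86.23 ≈ 86.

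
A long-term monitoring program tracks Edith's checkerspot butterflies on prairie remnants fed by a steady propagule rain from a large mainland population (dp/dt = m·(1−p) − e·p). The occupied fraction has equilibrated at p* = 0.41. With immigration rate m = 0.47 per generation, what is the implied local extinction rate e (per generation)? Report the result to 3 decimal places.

0.676

At equilibrium m(1−p*) = e·p*, so e = m(1−p*)/p*.
e = 0.47 × 0.5900 / 0.41 = 0.6763.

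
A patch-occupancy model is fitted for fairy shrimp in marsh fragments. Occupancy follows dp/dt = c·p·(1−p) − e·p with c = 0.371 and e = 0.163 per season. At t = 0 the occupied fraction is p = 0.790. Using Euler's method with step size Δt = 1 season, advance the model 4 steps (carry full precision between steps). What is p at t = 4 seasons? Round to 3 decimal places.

0.628

Update rule: p ← p + [c·p·(1−p) − e·p]·Δt with Δt = 1.
  1  |  dp/dt·Δt = -0.067221  |  p_1 = 0.722779
  2  |  dp/dt·Δt = -0.043476  |  p_2 = 0.679303
  3  |  dp/dt·Δt = -0.029904  |  p_3 = 0.649399
  4  |  dp/dt·Δt = -0.021383  |  p_4 = 0.628016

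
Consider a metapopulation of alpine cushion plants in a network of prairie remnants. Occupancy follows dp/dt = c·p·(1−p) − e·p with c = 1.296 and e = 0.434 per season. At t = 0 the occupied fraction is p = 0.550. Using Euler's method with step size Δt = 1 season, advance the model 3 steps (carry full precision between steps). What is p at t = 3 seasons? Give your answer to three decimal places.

Update rule: p ← p + [c·p·(1−p) − e·p]·Δt with Δt = 1.
  1  |  dp/dt·Δt = +0.082060  |  p_1 = 0.632060
  2  |  dp/dt·Δt = +0.027084  |  p_2 = 0.659144
  3  |  dp/dt·Δt = +0.005108  |  p_3 = 0.664252

0.664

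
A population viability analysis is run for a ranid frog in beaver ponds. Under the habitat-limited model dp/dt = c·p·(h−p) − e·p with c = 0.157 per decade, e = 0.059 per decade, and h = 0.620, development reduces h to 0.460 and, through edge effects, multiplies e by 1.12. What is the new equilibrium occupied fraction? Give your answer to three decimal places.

0.039

Before: p* = h − e/c = 0.620 − 0.059/0.157 = 0.620 − 0.3758 = 0.2442.
After: c = 0.157, e = 0.06608, h = 0.460; p* = 0.460 − 0.06608/0.157 = 0.0391.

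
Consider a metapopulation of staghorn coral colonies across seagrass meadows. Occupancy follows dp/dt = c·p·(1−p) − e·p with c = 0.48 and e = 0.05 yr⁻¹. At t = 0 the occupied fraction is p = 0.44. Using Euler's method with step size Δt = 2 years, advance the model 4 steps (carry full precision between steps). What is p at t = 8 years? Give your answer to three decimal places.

Update rule: p ← p + [c·p·(1−p) − e·p]·Δt with Δt = 2.
  1  |  dp/dt·Δt = +0.192544  |  p_1 = 0.632544
  2  |  dp/dt·Δt = +0.159880  |  p_2 = 0.792424
  3  |  dp/dt·Δt = +0.078666  |  p_3 = 0.871090
  4  |  dp/dt·Δt = +0.020691  |  p_4 = 0.891782

0.892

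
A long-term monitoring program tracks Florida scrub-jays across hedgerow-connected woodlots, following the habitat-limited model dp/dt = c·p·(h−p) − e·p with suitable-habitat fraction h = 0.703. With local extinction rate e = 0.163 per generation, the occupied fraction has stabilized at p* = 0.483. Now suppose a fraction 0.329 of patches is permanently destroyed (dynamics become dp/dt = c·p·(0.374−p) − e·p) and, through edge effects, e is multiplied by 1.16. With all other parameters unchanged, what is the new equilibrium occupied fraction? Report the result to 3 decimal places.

0.119

Balance c(h−p*) = e gives c = e/(0.703 − 0.48300) = 0.163/0.22000 = 0.74091.
New p* = 0.374 − e/c = 0.374 − 0.18908/0.74091 = 0.11880.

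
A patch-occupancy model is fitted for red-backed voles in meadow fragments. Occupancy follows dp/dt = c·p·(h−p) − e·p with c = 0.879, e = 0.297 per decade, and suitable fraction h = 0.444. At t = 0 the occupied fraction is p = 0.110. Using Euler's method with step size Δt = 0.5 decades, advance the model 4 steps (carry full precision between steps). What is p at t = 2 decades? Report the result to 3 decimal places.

Update rule: p ← p + [c·p·(h−p) − e·p]·Δt with Δt = 0.5.
p: 0.11000 → 0.10981  (Δp = -0.00019)
p: 0.10981 → 0.10963  (Δp = -0.00018)
p: 0.10963 → 0.10946  (Δp = -0.00017)
p: 0.10946 → 0.10930  (Δp = -0.00016)

0.109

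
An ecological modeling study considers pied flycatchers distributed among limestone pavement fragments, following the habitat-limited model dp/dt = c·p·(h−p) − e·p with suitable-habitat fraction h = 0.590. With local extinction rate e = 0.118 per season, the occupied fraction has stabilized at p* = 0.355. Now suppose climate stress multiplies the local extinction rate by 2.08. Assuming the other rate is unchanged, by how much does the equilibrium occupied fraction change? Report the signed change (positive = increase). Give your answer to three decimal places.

-0.254

Balance c(h−p*) = e gives c = e/(0.59 − 0.35500) = 0.118/0.23500 = 0.50213.
New p* = 0.59 − e/c = 0.59 − 0.24544/0.50213 = 0.10120.
Δp* = 0.10120 − 0.35500 = -0.25380.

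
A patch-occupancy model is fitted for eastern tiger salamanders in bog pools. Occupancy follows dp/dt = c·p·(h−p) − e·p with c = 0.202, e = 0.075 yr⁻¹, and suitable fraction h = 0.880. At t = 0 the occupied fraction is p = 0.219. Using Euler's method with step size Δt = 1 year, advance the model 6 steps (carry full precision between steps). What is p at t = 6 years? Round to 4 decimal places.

Update rule: p ← p + [c·p·(h−p) − e·p]·Δt with Δt = 1.
  1  |  dp/dt·Δt = +0.012816  |  p_1 = 0.231816
  2  |  dp/dt·Δt = +0.012966  |  p_2 = 0.244783
  3  |  dp/dt·Δt = +0.013050  |  p_3 = 0.257833
  4  |  dp/dt·Δt = +0.013066  |  p_4 = 0.270899
  5  |  dp/dt·Δt = +0.013014  |  p_5 = 0.283913
  6  |  dp/dt·Δt = +0.012892  |  p_6 = 0.296805

0.2968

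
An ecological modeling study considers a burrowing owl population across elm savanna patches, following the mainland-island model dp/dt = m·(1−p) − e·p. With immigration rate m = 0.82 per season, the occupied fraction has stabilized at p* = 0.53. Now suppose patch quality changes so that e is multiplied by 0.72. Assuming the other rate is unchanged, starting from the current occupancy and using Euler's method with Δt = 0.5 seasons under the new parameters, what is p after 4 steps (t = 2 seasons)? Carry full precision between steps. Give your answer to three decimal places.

0.609

Balance m(1−p*) = e·p* gives e = m(1−p*)/p* = 0.82×0.47000/0.53000 = 0.72717.
Starting from p₀ = 0.53000; update p ← p + (dp/dt)·Δt with the new parameters.
  1  |  dp/dt·Δt = +0.053956  |  p_1 = 0.583956
  2  |  dp/dt·Δt = +0.017709  |  p_2 = 0.601665
  3  |  dp/dt·Δt = +0.005813  |  p_3 = 0.607478
  4  |  dp/dt·Δt = +0.001908  |  p_4 = 0.609386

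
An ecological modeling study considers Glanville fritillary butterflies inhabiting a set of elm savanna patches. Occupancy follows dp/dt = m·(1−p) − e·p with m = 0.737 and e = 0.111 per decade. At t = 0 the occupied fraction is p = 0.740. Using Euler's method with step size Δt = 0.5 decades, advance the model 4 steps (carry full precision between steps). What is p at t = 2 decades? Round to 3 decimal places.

0.855

Update rule: p ← p + [m·(1−p) − e·p]·Δt with Δt = 0.5.
t = 0.5: p = 0.74000 + (+0.05474) = 0.79474
t = 1: p = 0.79474 + (+0.03153) = 0.82627
t = 1.5: p = 0.82627 + (+0.01816) = 0.84443
t = 2: p = 0.84443 + (+0.01046) = 0.85489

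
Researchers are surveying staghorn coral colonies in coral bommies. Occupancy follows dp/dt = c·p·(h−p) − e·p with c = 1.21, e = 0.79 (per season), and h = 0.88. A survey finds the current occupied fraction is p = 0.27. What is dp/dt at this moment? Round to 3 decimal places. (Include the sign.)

Colonization term: c·p·(h−p) = 1.21×0.27×0.6100 = 0.19929.
Extinction term: e·p = 0.21330.
dp/dt = 0.19929 − 0.21330 = -0.01401.

-0.014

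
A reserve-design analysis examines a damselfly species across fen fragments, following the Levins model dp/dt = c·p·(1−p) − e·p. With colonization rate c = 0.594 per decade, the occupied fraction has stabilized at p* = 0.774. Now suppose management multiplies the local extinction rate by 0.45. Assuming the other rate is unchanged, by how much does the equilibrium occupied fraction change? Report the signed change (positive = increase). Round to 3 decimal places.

0.124

Balance c(1−p*) = e gives e = 0.594×(1 − 0.77400) = 0.13424.
New p* = 1 − e/c = 1 − 0.06041/0.59400 = 0.89830.
Δp* = 0.89830 − 0.77400 = +0.12430.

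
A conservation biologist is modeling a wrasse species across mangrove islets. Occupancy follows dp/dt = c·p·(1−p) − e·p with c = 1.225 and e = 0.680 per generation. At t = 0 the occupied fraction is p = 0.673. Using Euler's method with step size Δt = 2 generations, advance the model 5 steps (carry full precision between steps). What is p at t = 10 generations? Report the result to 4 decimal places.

Update rule: p ← p + [c·p·(1−p) − e·p]·Δt with Δt = 2.
  1  |  dp/dt·Δt = -0.376106  |  p_1 = 0.296894
  2  |  dp/dt·Δt = +0.107657  |  p_2 = 0.404551
  3  |  dp/dt·Δt = +0.039990  |  p_3 = 0.444541
  4  |  dp/dt·Δt = +0.000389  |  p_4 = 0.444930
  5  |  dp/dt·Δt = -0.000035  |  p_5 = 0.444895

0.4449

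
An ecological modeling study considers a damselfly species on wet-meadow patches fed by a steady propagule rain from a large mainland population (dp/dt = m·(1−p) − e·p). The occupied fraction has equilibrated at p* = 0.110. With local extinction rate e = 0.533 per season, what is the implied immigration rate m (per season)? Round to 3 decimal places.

0.066

At equilibrium m(1−p*) = e·p*, so m = e·p*/(1−p*).
m = 0.533 × 0.110 / 0.8900 = 0.0586/0.8900 = 0.0659.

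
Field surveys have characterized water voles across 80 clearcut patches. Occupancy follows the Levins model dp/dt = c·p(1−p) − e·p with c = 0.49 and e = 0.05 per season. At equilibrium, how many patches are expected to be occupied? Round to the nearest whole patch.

72

p* = 1 − e/c = 1 − 0.05/0.49 = 0.8980.
Expected occupied patches = N × p* = 80 × 0.8980 = 71.84 ≈ 72.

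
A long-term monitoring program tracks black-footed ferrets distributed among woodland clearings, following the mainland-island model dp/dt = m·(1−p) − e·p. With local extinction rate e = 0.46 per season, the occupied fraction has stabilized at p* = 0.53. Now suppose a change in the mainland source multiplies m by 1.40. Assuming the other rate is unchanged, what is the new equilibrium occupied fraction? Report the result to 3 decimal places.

0.612

Balance m(1−p*) = e·p* gives m = e·p*/(1−p*) = 0.46×0.53000/0.47000 = 0.51872.
New p* = m/(m+e) = 0.72621/(0.72621+0.46000) = 0.61221.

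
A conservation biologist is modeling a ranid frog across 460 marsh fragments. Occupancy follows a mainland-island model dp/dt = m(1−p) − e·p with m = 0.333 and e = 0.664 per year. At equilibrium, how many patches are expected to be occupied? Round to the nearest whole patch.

154

p* = m/(m+e) = 0.333/0.9970 = 0.3340.
Expected occupied patches = N × p* = 460 × 0.3340 = 153.64 ≈ 154.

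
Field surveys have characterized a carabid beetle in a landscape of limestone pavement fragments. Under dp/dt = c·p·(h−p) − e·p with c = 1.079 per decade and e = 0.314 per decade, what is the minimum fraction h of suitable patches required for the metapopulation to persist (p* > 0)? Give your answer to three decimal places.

0.291

p* = h − e/c is positive only when h > e/c.
h_min = e/c = 0.314/1.079 = 0.2910.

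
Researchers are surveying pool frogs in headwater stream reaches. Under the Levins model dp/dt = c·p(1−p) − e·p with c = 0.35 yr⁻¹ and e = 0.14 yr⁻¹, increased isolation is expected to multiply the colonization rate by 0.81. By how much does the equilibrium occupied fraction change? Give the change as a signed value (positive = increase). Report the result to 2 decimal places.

-0.09

Before: p* = 1 − 0.14/0.35 = 0.6000.
After the change, c = 0.2835, e = 0.14, so p* = 1 − 0.14/0.2835 = 0.5062.
Δp* = 0.5062 − 0.6000 = -0.0938.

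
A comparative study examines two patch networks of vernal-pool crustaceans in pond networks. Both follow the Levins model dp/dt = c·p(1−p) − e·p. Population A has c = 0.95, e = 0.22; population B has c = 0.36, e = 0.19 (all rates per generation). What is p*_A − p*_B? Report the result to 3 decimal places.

0.296

A: p*_A = 1 − 0.22/0.95 = 0.7684.
B: p*_B = 1 − 0.19/0.36 = 0.4722.
p*_A − p*_B = 0.7684 − 0.4722 = 0.2962.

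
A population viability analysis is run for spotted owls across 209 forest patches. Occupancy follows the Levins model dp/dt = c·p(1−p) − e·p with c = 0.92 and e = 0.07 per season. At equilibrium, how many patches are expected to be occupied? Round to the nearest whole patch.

193

p* = 1 − e/c = 1 − 0.07/0.92 = 0.9239.
Expected occupied patches = N × p* = 209 × 0.9239 = 193.10 ≈ 193.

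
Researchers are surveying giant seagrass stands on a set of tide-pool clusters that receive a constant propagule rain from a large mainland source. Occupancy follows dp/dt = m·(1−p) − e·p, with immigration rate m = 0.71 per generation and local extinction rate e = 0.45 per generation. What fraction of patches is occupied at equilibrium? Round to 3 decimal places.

Setting dp/dt = 0: m − m·p* = e·p*, so m = (m+e)·p*.
p* = m/(m+e) = 0.71/(0.71+0.45) = 0.71/1.1600 = 0.6121.

0.612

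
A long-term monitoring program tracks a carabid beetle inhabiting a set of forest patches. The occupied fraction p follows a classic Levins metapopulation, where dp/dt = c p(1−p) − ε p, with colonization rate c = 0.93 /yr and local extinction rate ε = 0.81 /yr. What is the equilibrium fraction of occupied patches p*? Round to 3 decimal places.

0.129

At equilibrium, colonization balances extinction: c·p*·(1−p*) = ε·p*.
So p* = 1 − ε/c = 1 − 0.81/0.93 = 1 − 0.8710 = 0.1290.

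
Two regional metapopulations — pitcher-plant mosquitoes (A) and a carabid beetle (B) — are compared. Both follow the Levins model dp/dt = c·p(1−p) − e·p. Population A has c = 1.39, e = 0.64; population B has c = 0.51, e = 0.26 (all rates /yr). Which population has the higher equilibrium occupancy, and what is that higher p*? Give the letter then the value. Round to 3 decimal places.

A, 0.540

A: p*_A = 1 − 0.64/1.39 = 0.5396.
B: p*_B = 1 − 0.26/0.51 = 0.4902.
A is higher at 0.5396.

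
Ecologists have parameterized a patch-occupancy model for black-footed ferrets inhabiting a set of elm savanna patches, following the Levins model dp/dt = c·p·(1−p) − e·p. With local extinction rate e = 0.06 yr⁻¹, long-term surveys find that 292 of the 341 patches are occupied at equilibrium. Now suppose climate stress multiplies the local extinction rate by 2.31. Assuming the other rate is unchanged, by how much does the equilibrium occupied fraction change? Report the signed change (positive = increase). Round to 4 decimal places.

Observed p* = 292/341 = 0.85630.
Balance c(1−p*) = e gives c = e/(1 − 0.85630) = 0.06/0.14370 = 0.41754.
New p* = 1 − e/c = 1 − 0.13860/0.41754 = 0.66806.
Δp* = 0.66806 − 0.85630 = -0.18824.

-0.1882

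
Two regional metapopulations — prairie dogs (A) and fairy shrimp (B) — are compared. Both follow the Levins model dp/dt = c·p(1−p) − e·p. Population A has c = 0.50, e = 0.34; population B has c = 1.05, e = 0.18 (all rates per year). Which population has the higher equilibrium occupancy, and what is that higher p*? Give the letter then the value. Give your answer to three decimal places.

A: p*_A = 1 − 0.34/0.50 = 0.3200.
B: p*_B = 1 − 0.18/1.05 = 0.8286.
B is higher at 0.8286.

B, 0.829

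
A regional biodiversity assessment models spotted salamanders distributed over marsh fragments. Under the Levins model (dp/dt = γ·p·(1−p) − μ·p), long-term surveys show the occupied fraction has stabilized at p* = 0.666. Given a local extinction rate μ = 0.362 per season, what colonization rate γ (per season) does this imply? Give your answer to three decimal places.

1.084

At equilibrium γ(1−p*) = μ, so γ = μ/(1−p*).
γ = 0.362/(1 − 0.666) = 0.362/0.3340 = 1.0838.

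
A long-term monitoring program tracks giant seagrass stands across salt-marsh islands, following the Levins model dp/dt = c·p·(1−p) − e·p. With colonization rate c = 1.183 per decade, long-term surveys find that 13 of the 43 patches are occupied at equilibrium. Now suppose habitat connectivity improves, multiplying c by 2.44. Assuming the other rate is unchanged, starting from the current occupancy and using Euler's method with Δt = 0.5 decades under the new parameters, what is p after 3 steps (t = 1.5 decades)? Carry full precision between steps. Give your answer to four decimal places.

Observed p* = 13/43 = 0.30233.
Balance c(1−p*) = e gives e = 1.183×(1 − 0.30233) = 0.82535.
Starting from p₀ = 0.30233; update p ← p + (dp/dt)·Δt with the new parameters.
step 1: Δp = +0.17966, p = 0.48198
step 2: Δp = +0.16144, p = 0.64343
step 3: Δp = +0.06560, p = 0.70903

0.7090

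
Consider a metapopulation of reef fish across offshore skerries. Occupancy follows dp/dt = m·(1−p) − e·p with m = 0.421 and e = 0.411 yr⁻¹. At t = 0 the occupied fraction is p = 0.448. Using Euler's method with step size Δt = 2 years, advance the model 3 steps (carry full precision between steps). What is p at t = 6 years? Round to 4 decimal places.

Update rule: p ← p + [m·(1−p) − e·p]·Δt with Δt = 2.
t = 2: p = 0.44800 + (+0.09653) = 0.54453
t = 4: p = 0.54453 + (-0.06409) = 0.48043
t = 6: p = 0.48043 + (+0.04256) = 0.52299

0.5230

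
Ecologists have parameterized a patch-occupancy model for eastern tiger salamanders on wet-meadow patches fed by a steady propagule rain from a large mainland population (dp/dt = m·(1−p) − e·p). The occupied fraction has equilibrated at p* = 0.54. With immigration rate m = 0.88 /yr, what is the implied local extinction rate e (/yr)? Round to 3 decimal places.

0.750

At equilibrium m(1−p*) = e·p*, so e = m(1−p*)/p*.
e = 0.88 × 0.4600 / 0.54 = 0.7496.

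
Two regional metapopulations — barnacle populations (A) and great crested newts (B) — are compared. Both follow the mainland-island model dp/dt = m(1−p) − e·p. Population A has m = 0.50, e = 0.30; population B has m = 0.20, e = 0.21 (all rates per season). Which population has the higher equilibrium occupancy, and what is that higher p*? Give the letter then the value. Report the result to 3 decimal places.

A, 0.625

A: p*_A = m/(m+e) = 0.50/0.8000 = 0.6250.
B: p*_B = 0.20/0.4100 = 0.4878.
A is higher at 0.6250.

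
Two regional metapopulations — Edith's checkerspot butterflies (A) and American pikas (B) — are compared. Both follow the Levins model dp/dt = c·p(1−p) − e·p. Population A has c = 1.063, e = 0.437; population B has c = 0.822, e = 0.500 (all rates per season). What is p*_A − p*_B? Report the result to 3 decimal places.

0.197

A: p*_A = 1 − 0.437/1.063 = 0.5889.
B: p*_B = 1 − 0.500/0.822 = 0.3917.
p*_A − p*_B = 0.5889 − 0.3917 = 0.1972.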